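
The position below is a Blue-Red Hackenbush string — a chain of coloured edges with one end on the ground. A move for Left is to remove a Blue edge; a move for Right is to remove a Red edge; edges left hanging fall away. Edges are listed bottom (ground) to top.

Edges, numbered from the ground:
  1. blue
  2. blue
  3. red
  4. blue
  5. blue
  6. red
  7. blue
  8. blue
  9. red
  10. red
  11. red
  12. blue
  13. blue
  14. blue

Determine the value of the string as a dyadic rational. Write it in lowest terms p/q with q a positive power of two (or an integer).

b: Left { 0 }, Right { none } -> simplest 1
bb: Left { 0 1 }, Right { none } -> simplest 2
bbr: Left { 0 1 }, Right { 2 } -> simplest 3/2
bbrb: Left { 0 1 3/2 }, Right { 2 } -> simplest 7/4
bbrbb: Left { 0 1 3/2 7/4 }, Right { 2 } -> simplest 15/8
bbrbbr: Left { 0 1 3/2 7/4 }, Right { 15/8 2 } -> simplest 29/16
bbrbbrb: Left { 0 1 3/2 7/4 29/16 }, Right { 15/8 2 } -> simplest 59/32
bbrbbrbb: Left { 0 1 3/2 7/4 29/16 59/32 }, Right { 15/8 2 } -> simplest 119/64
bbrbbrbbr: Left { 0 1 3/2 7/4 29/16 59/32 }, Right { 119/64 15/8 2 } -> simplest 237/128
bbrbbrbbrr: Left { 0 1 3/2 7/4 29/16 59/32 }, Right { 237/128 119/64 15/8 2 } -> simplest 473/256
bbrbbrbbrrr: Left { 0 1 3/2 7/4 29/16 59/32 }, Right { 473/256 237/128 119/64 15/8 2 } -> simplest 945/512
bbrbbrbbrrrb: Left { 0 1 3/2 7/4 29/16 59/32 945/512 }, Right { 473/256 237/128 119/64 15/8 2 } -> simplest 1891/1024
bbrbbrbbrrrbb: Left { 0 1 3/2 7/4 29/16 59/32 945/512 1891/1024 }, Right { 473/256 237/128 119/64 15/8 2 } -> simplest 3783/2048
bbrbbrbbrrrbbb: Left { 0 1 3/2 7/4 29/16 59/32 945/512 1891/1024 3783/2048 }, Right { 473/256 237/128 119/64 15/8 2 } -> simplest 7567/4096

7567/4096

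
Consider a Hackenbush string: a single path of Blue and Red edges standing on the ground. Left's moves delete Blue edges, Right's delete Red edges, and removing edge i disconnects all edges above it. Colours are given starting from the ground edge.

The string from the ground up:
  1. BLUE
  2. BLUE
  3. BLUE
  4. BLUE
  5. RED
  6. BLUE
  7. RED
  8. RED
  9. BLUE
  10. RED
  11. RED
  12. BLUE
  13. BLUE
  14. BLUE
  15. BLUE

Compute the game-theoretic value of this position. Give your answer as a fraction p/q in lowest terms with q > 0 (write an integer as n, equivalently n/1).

7327/2048

step 1: add BLUE to get B; options L={ 0 } R={ none } — 1
step 2: add BLUE to get BB; options L={ 0, 1 } R={ none } — 2
step 3: add BLUE to get BBB; options L={ 0, 1, 2 } R={ none } — 3
step 4: add BLUE to get BBBB; options L={ 0, 1, 2, 3 } R={ none } — 4
step 5: add RED to get BBBBR; options L={ 0, 1, 2, 3 } R={ 4 } — 7/2
step 6: add BLUE to get BBBBRB; options L={ 0, 1, 2, 3, 7/2 } R={ 4 } — 15/4
step 7: add RED to get BBBBRBR; options L={ 0, 1, 2, 3, 7/2 } R={ 15/4, 4 } — 29/8
step 8: add RED to get BBBBRBRR; options L={ 0, 1, 2, 3, 7/2 } R={ 29/8, 15/4, 4 } — 57/16
step 9: add BLUE to get BBBBRBRRB; options L={ 0, 1, 2, 3, 7/2, 57/16 } R={ 29/8, 15/4, 4 } — 115/32
step 10: add RED to get BBBBRBRRBR; options L={ 0, 1, 2, 3, 7/2, 57/16 } R={ 115/32, 29/8, 15/4, 4 } — 229/64
step 11: add RED to get BBBBRBRRBRR; options L={ 0, 1, 2, 3, 7/2, 57/16 } R={ 229/64, 115/32, 29/8, 15/4, 4 } — 457/128
step 12: add BLUE to get BBBBRBRRBRRB; options L={ 0, 1, 2, 3, 7/2, 57/16, 457/128 } R={ 229/64, 115/32, 29/8, 15/4, 4 } — 915/256
step 13: add BLUE to get BBBBRBRRBRRBB; options L={ 0, 1, 2, 3, 7/2, 57/16, 457/128, 915/256 } R={ 229/64, 115/32, 29/8, 15/4, 4 } — 1831/512
step 14: add BLUE to get BBBBRBRRBRRBBB; options L={ 0, 1, 2, 3, 7/2, 57/16, 457/128, 915/256, 1831/512 } R={ 229/64, 115/32, 29/8, 15/4, 4 } — 3663/1024
step 15: add BLUE to get BBBBRBRRBRRBBBB; options L={ 0, 1, 2, 3, 7/2, 57/16, 457/128, 915/256, 1831/512, 3663/1024 } R={ 229/64, 115/32, 29/8, 15/4, 4 } — 7327/2048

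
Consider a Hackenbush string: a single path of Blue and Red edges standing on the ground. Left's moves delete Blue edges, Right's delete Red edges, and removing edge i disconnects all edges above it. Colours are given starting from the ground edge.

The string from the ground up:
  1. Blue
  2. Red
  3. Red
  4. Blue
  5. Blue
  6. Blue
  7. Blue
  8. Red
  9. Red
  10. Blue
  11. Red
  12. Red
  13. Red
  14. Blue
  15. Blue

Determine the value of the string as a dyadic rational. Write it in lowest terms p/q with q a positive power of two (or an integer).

7751/16384

Prefix values for Blue Red Red Blue Blue Blue Blue Red Red Blue Red Red Red Blue Blue via {L|R} + simplicity:
1 of 15 · B · max L 0 · min R +∞ so 1
2 of 15 · BR · max L 0 · min R 1 so 1/2
3 of 15 · BRR · max L 0 · min R 1/2 so 1/4
4 of 15 · BRRB · max L 1/4 · min R 1/2 so 3/8
5 of 15 · BRRBB · max L 3/8 · min R 1/2 so 7/16
6 of 15 · BRRBBB · max L 7/16 · min R 1/2 so 15/32
7 of 15 · BRRBBBB · max L 15/32 · min R 1/2 so 31/64
8 of 15 · BRRBBBBR · max L 15/32 · min R 31/64 so 61/128
9 of 15 · BRRBBBBRR · max L 15/32 · min R 61/128 so 121/256
10 of 15 · BRRBBBBRRB · max L 121/256 · min R 61/128 so 243/512
11 of 15 · BRRBBBBRRBR · max L 121/256 · min R 243/512 so 485/1024
12 of 15 · BRRBBBBRRBRR · max L 121/256 · min R 485/1024 so 969/2048
13 of 15 · BRRBBBBRRBRRR · max L 121/256 · min R 969/2048 so 1937/4096
14 of 15 · BRRBBBBRRBRRRB · max L 1937/4096 · min R 969/2048 so 3875/8192
15 of 15 · BRRBBBBRRBRRRBB · max L 3875/8192 · min R 969/2048 so 7751/16384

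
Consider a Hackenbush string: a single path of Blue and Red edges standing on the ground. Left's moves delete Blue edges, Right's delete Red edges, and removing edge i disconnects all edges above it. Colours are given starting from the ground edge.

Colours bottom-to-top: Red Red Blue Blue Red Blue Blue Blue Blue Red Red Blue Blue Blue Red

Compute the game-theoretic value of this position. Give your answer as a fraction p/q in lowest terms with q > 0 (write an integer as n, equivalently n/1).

Recurse on prefixes of the 15-edge string Red Red Blue Blue Red Blue Blue Blue Blue Red Red Blue Blue Blue Red:
edge 1 of 15 (Red): { — | 0 } so -1
edge 2 of 15 (Red): { — | -1; 0 } so -2
edge 3 of 15 (Blue): { -2 | -1; 0 } so -3/2
edge 4 of 15 (Blue): { -2; -3/2 | -1; 0 } so -5/4
edge 5 of 15 (Red): { -2; -3/2 | -5/4; -1; 0 } so -11/8
edge 6 of 15 (Blue): { -2; -3/2; -11/8 | -5/4; -1; 0 } so -21/16
edge 7 of 15 (Blue): { -2; -3/2; -11/8; -21/16 | -5/4; -1; 0 } so -41/32
edge 8 of 15 (Blue): { -2; -3/2; -11/8; -21/16; -41/32 | -5/4; -1; 0 } so -81/64
edge 9 of 15 (Blue): { -2; -3/2; -11/8; -21/16; -41/32; -81/64 | -5/4; -1; 0 } so -161/128
edge 10 of 15 (Red): { -2; -3/2; -11/8; -21/16; -41/32; -81/64 | -161/128; -5/4; -1; 0 } so -323/256
edge 11 of 15 (Red): { -2; -3/2; -11/8; -21/16; -41/32; -81/64 | -323/256; -161/128; -5/4; -1; 0 } so -647/512
edge 12 of 15 (Blue): { -2; -3/2; -11/8; -21/16; -41/32; -81/64; -647/512 | -323/256; -161/128; -5/4; -1; 0 } so -1293/1024
edge 13 of 15 (Blue): { -2; -3/2; -11/8; -21/16; -41/32; -81/64; -647/512; -1293/1024 | -323/256; -161/128; -5/4; -1; 0 } so -2585/2048
edge 14 of 15 (Blue): { -2; -3/2; -11/8; -21/16; -41/32; -81/64; -647/512; -1293/1024; -2585/2048 | -323/256; -161/128; -5/4; -1; 0 } so -5169/4096
edge 15 of 15 (Red): { -2; -3/2; -11/8; -21/16; -41/32; -81/64; -647/512; -1293/1024; -2585/2048 | -5169/4096; -323/256; -161/128; -5/4; -1; 0 } so -10339/8192

-10339/8192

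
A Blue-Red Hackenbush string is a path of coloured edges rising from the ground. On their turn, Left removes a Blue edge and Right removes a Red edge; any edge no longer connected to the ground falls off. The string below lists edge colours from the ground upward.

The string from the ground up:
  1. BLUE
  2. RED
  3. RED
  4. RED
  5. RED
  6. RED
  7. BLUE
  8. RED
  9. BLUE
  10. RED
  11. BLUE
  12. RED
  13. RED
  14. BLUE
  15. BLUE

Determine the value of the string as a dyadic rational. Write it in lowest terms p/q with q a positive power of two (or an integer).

Recurse on prefixes of the 15-edge string BLUE RED RED RED RED RED BLUE RED BLUE RED BLUE RED RED BLUE BLUE:
val(B) = { 0 | ∅ } -> 1
val(BR) = { 0 | 1 } -> 1/2
val(BRR) = { 0 | 1/2; 1 } -> 1/4
val(BRRR) = { 0 | 1/4; 1/2; 1 } -> 1/8
val(BRRRR) = { 0 | 1/8; 1/4; 1/2; 1 } -> 1/16
val(BRRRRR) = { 0 | 1/16; 1/8; 1/4; 1/2; 1 } -> 1/32
val(BRRRRRB) = { 0; 1/32 | 1/16; 1/8; 1/4; 1/2; 1 } -> 3/64
val(BRRRRRBR) = { 0; 1/32 | 3/64; 1/16; 1/8; 1/4; 1/2; 1 } -> 5/128
val(BRRRRRBRB) = { 0; 1/32; 5/128 | 3/64; 1/16; 1/8; 1/4; 1/2; 1 } -> 11/256
val(BRRRRRBRBR) = { 0; 1/32; 5/128 | 11/256; 3/64; 1/16; 1/8; 1/4; 1/2; 1 } -> 21/512
val(BRRRRRBRBRB) = { 0; 1/32; 5/128; 21/512 | 11/256; 3/64; 1/16; 1/8; 1/4; 1/2; 1 } -> 43/1024
val(BRRRRRBRBRBR) = { 0; 1/32; 5/128; 21/512 | 43/1024; 11/256; 3/64; 1/16; 1/8; 1/4; 1/2; 1 } -> 85/2048
val(BRRRRRBRBRBRR) = { 0; 1/32; 5/128; 21/512 | 85/2048; 43/1024; 11/256; 3/64; 1/16; 1/8; 1/4; 1/2; 1 } -> 169/4096
val(BRRRRRBRBRBRRB) = { 0; 1/32; 5/128; 21/512; 169/4096 | 85/2048; 43/1024; 11/256; 3/64; 1/16; 1/8; 1/4; 1/2; 1 } -> 339/8192
val(BRRRRRBRBRBRRBB) = { 0; 1/32; 5/128; 21/512; 169/4096; 339/8192 | 85/2048; 43/1024; 11/256; 3/64; 1/16; 1/8; 1/4; 1/2; 1 } -> 679/16384

679/16384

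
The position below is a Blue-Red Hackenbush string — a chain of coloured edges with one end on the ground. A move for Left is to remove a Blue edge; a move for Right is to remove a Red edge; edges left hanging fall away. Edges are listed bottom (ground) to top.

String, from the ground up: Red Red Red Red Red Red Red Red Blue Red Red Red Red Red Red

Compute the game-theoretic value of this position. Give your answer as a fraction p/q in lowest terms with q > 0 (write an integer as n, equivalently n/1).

-1023/128

R: Left {  }, Right { 0 } gives simplest -1
RR: Left {  }, Right { -1, 0 } gives simplest -2
RRR: Left {  }, Right { -2, -1, 0 } gives simplest -3
RRRR: Left {  }, Right { -3, -2, -1, 0 } gives simplest -4
RRRRR: Left {  }, Right { -4, -3, -2, -1, 0 } gives simplest -5
RRRRRR: Left {  }, Right { -5, -4, -3, -2, -1, 0 } gives simplest -6
RRRRRRR: Left {  }, Right { -6, -5, -4, -3, -2, -1, 0 } gives simplest -7
RRRRRRRR: Left {  }, Right { -7, -6, -5, -4, -3, -2, -1, 0 } gives simplest -8
RRRRRRRRB: Left { -8 }, Right { -7, -6, -5, -4, -3, -2, -1, 0 } gives simplest -15/2
RRRRRRRRBR: Left { -8 }, Right { -15/2, -7, -6, -5, -4, -3, -2, -1, 0 } gives simplest -31/4
RRRRRRRRBRR: Left { -8 }, Right { -31/4, -15/2, -7, -6, -5, -4, -3, -2, -1, 0 } gives simplest -63/8
RRRRRRRRBRRR: Left { -8 }, Right { -63/8, -31/4, -15/2, -7, -6, -5, -4, -3, -2, -1, 0 } gives simplest -127/16
RRRRRRRRBRRRR: Left { -8 }, Right { -127/16, -63/8, -31/4, -15/2, -7, -6, -5, -4, -3, -2, -1, 0 } gives simplest -255/32
RRRRRRRRBRRRRR: Left { -8 }, Right { -255/32, -127/16, -63/8, -31/4, -15/2, -7, -6, -5, -4, -3, -2, -1, 0 } gives simplest -511/64
RRRRRRRRBRRRRRR: Left { -8 }, Right { -511/64, -255/32, -127/16, -63/8, -31/4, -15/2, -7, -6, -5, -4, -3, -2, -1, 0 } gives simplest -1023/128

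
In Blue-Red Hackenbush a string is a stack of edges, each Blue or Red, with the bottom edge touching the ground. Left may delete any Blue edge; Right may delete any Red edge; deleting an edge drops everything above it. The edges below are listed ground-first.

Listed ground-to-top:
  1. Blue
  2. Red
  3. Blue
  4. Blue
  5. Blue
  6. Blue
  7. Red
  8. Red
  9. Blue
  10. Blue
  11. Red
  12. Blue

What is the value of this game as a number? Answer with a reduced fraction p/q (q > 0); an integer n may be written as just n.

v_1 [B]  L=[0]  R=[·]  -> 1
v_2 [BR]  L=[0]  R=[1]  -> 1/2
v_3 [BRB]  L=[0,1/2]  R=[1]  -> 3/4
v_4 [BRBB]  L=[0,1/2,3/4]  R=[1]  -> 7/8
v_5 [BRBBB]  L=[0,1/2,3/4,7/8]  R=[1]  -> 15/16
v_6 [BRBBBB]  L=[0,1/2,3/4,7/8,15/16]  R=[1]  -> 31/32
v_7 [BRBBBBR]  L=[0,1/2,3/4,7/8,15/16]  R=[31/32,1]  -> 61/64
v_8 [BRBBBBRR]  L=[0,1/2,3/4,7/8,15/16]  R=[61/64,31/32,1]  -> 121/128
v_9 [BRBBBBRRB]  L=[0,1/2,3/4,7/8,15/16,121/128]  R=[61/64,31/32,1]  -> 243/256
v_10 [BRBBBBRRBB]  L=[0,1/2,3/4,7/8,15/16,121/128,243/256]  R=[61/64,31/32,1]  -> 487/512
v_11 [BRBBBBRRBBR]  L=[0,1/2,3/4,7/8,15/16,121/128,243/256]  R=[487/512,61/64,31/32,1]  -> 973/1024
v_12 [BRBBBBRRBBRB]  L=[0,1/2,3/4,7/8,15/16,121/128,243/256,973/1024]  R=[487/512,61/64,31/32,1]  -> 1947/2048

1947/2048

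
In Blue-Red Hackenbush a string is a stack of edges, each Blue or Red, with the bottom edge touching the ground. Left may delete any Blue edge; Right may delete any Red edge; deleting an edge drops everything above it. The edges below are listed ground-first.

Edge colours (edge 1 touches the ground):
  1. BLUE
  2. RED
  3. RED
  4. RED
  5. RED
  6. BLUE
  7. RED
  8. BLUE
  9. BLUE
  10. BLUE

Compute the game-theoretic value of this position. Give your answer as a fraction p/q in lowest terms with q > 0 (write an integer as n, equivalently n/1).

Build value(s[:k]) for k = 1..10, string s = BLUE RED RED RED RED BLUE RED BLUE BLUE BLUE.
B: Left { 0 }, Right { none } so simplest 1
BR: Left { 0 }, Right { 1 } so simplest 1/2
BRR: Left { 0 }, Right { 1/2,1 } so simplest 1/4
BRRR: Left { 0 }, Right { 1/4,1/2,1 } so simplest 1/8
BRRRR: Left { 0 }, Right { 1/8,1/4,1/2,1 } so simplest 1/16
BRRRRB: Left { 0,1/16 }, Right { 1/8,1/4,1/2,1 } so simplest 3/32
BRRRRBR: Left { 0,1/16 }, Right { 3/32,1/8,1/4,1/2,1 } so simplest 5/64
BRRRRBRB: Left { 0,1/16,5/64 }, Right { 3/32,1/8,1/4,1/2,1 } so simplest 11/128
BRRRRBRBB: Left { 0,1/16,5/64,11/128 }, Right { 3/32,1/8,1/4,1/2,1 } so simplest 23/256
BRRRRBRBBB: Left { 0,1/16,5/64,11/128,23/256 }, Right { 3/32,1/8,1/4,1/2,1 } so simplest 47/512

47/512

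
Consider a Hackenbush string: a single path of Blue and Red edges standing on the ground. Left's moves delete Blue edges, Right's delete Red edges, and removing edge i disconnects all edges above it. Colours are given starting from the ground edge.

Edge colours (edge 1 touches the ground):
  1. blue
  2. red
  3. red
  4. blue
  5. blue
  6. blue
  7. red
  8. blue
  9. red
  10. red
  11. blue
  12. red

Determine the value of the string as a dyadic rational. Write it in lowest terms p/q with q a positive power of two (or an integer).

933/2048

Build v(s[:k]) for k = 1..12, string s = blue red red blue blue blue red blue red red blue red.
1 of 12 · b · max L 0 · min R +∞ ⇒ 1
2 of 12 · br · max L 0 · min R 1 ⇒ 1/2
3 of 12 · brr · max L 0 · min R 1/2 ⇒ 1/4
4 of 12 · brrb · max L 1/4 · min R 1/2 ⇒ 3/8
5 of 12 · brrbb · max L 3/8 · min R 1/2 ⇒ 7/16
6 of 12 · brrbbb · max L 7/16 · min R 1/2 ⇒ 15/32
7 of 12 · brrbbbr · max L 7/16 · min R 15/32 ⇒ 29/64
8 of 12 · brrbbbrb · max L 29/64 · min R 15/32 ⇒ 59/128
9 of 12 · brrbbbrbr · max L 29/64 · min R 59/128 ⇒ 117/256
10 of 12 · brrbbbrbrr · max L 29/64 · min R 117/256 ⇒ 233/512
11 of 12 · brrbbbrbrrb · max L 233/512 · min R 117/256 ⇒ 467/1024
12 of 12 · brrbbbrbrrbr · max L 233/512 · min R 467/1024 ⇒ 933/2048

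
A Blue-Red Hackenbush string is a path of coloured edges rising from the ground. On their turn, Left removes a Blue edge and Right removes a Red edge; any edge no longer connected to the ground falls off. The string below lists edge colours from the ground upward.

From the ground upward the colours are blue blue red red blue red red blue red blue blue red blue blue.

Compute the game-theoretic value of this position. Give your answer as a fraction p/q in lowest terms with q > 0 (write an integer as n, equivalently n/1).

5303/4096

Prefix values for blue blue red red blue red red blue red blue blue red blue blue via {L|R} + simplicity:
step 1: add blue to get b; options L={ 0 } R={ (no moves) } so 1
step 2: add blue to get bb; options L={ 0,1 } R={ (no moves) } so 2
step 3: add red to get bbr; options L={ 0,1 } R={ 2 } so 3/2
step 4: add red to get bbrr; options L={ 0,1 } R={ 3/2,2 } so 5/4
step 5: add blue to get bbrrb; options L={ 0,1,5/4 } R={ 3/2,2 } so 11/8
step 6: add red to get bbrrbr; options L={ 0,1,5/4 } R={ 11/8,3/2,2 } so 21/16
step 7: add red to get bbrrbrr; options L={ 0,1,5/4 } R={ 21/16,11/8,3/2,2 } so 41/32
step 8: add blue to get bbrrbrrb; options L={ 0,1,5/4,41/32 } R={ 21/16,11/8,3/2,2 } so 83/64
step 9: add red to get bbrrbrrbr; options L={ 0,1,5/4,41/32 } R={ 83/64,21/16,11/8,3/2,2 } so 165/128
step 10: add blue to get bbrrbrrbrb; options L={ 0,1,5/4,41/32,165/128 } R={ 83/64,21/16,11/8,3/2,2 } so 331/256
step 11: add blue to get bbrrbrrbrbb; options L={ 0,1,5/4,41/32,165/128,331/256 } R={ 83/64,21/16,11/8,3/2,2 } so 663/512
step 12: add red to get bbrrbrrbrbbr; options L={ 0,1,5/4,41/32,165/128,331/256 } R={ 663/512,83/64,21/16,11/8,3/2,2 } so 1325/1024
step 13: add blue to get bbrrbrrbrbbrb; options L={ 0,1,5/4,41/32,165/128,331/256,1325/1024 } R={ 663/512,83/64,21/16,11/8,3/2,2 } so 2651/2048
step 14: add blue to get bbrrbrrbrbbrbb; options L={ 0,1,5/4,41/32,165/128,331/256,1325/1024,2651/2048 } R={ 663/512,83/64,21/16,11/8,3/2,2 } so 5303/4096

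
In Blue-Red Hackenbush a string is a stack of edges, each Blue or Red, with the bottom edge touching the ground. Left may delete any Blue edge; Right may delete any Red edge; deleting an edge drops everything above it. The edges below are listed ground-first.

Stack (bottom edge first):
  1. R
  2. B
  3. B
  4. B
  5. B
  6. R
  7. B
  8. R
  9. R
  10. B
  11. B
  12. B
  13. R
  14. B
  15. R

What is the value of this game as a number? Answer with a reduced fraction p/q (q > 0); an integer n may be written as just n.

g_1 [R]  L=[none]  R=[0]  -> -1
g_2 [RB]  L=[-1]  R=[0]  -> -1/2
g_3 [RBB]  L=[-1 -1/2]  R=[0]  -> -1/4
g_4 [RBBB]  L=[-1 -1/2 -1/4]  R=[0]  -> -1/8
g_5 [RBBBB]  L=[-1 -1/2 -1/4 -1/8]  R=[0]  -> -1/16
g_6 [RBBBBR]  L=[-1 -1/2 -1/4 -1/8]  R=[-1/16 0]  -> -3/32
g_7 [RBBBBRB]  L=[-1 -1/2 -1/4 -1/8 -3/32]  R=[-1/16 0]  -> -5/64
g_8 [RBBBBRBR]  L=[-1 -1/2 -1/4 -1/8 -3/32]  R=[-5/64 -1/16 0]  -> -11/128
g_9 [RBBBBRBRR]  L=[-1 -1/2 -1/4 -1/8 -3/32]  R=[-11/128 -5/64 -1/16 0]  -> -23/256
g_10 [RBBBBRBRRB]  L=[-1 -1/2 -1/4 -1/8 -3/32 -23/256]  R=[-11/128 -5/64 -1/16 0]  -> -45/512
g_11 [RBBBBRBRRBB]  L=[-1 -1/2 -1/4 -1/8 -3/32 -23/256 -45/512]  R=[-11/128 -5/64 -1/16 0]  -> -89/1024
g_12 [RBBBBRBRRBBB]  L=[-1 -1/2 -1/4 -1/8 -3/32 -23/256 -45/512 -89/1024]  R=[-11/128 -5/64 -1/16 0]  -> -177/2048
g_13 [RBBBBRBRRBBBR]  L=[-1 -1/2 -1/4 -1/8 -3/32 -23/256 -45/512 -89/1024]  R=[-177/2048 -11/128 -5/64 -1/16 0]  -> -355/4096
g_14 [RBBBBRBRRBBBRB]  L=[-1 -1/2 -1/4 -1/8 -3/32 -23/256 -45/512 -89/1024 -355/4096]  R=[-177/2048 -11/128 -5/64 -1/16 0]  -> -709/8192
g_15 [RBBBBRBRRBBBRBR]  L=[-1 -1/2 -1/4 -1/8 -3/32 -23/256 -45/512 -89/1024 -355/4096]  R=[-709/8192 -177/2048 -11/128 -5/64 -1/16 0]  -> -1419/16384

-1419/16384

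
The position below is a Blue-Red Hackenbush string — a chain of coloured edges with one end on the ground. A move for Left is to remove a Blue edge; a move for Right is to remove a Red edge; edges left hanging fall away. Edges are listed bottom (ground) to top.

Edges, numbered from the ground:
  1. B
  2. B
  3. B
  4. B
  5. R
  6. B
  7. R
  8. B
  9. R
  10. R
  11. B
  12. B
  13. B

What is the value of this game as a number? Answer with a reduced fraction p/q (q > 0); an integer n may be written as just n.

1871/512

Build value(s[:k]) for k = 1..13, string s = B B B B R B R B R R B B B.
value(B) = { 0 | none } ⇒ 1
value(BB) = { 0,1 | none } ⇒ 2
value(BBB) = { 0,1,2 | none } ⇒ 3
value(BBBB) = { 0,1,2,3 | none } ⇒ 4
value(BBBBR) = { 0,1,2,3 | 4 } ⇒ 7/2
value(BBBBRB) = { 0,1,2,3,7/2 | 4 } ⇒ 15/4
value(BBBBRBR) = { 0,1,2,3,7/2 | 15/4,4 } ⇒ 29/8
value(BBBBRBRB) = { 0,1,2,3,7/2,29/8 | 15/4,4 } ⇒ 59/16
value(BBBBRBRBR) = { 0,1,2,3,7/2,29/8 | 59/16,15/4,4 } ⇒ 117/32
value(BBBBRBRBRR) = { 0,1,2,3,7/2,29/8 | 117/32,59/16,15/4,4 } ⇒ 233/64
value(BBBBRBRBRRB) = { 0,1,2,3,7/2,29/8,233/64 | 117/32,59/16,15/4,4 } ⇒ 467/128
value(BBBBRBRBRRBB) = { 0,1,2,3,7/2,29/8,233/64,467/128 | 117/32,59/16,15/4,4 } ⇒ 935/256
value(BBBBRBRBRRBBB) = { 0,1,2,3,7/2,29/8,233/64,467/128,935/256 | 117/32,59/16,15/4,4 } ⇒ 1871/512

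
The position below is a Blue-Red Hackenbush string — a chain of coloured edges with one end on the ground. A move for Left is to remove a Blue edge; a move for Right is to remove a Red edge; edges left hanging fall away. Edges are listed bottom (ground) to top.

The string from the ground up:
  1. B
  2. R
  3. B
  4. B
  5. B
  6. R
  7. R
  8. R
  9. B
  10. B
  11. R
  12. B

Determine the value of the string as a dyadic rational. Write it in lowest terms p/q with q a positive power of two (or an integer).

value(B) = { 0 | · } -> 1
value(BR) = { 0 | 1 } -> 1/2
value(BRB) = { 0, 1/2 | 1 } -> 3/4
value(BRBB) = { 0, 1/2, 3/4 | 1 } -> 7/8
value(BRBBB) = { 0, 1/2, 3/4, 7/8 | 1 } -> 15/16
value(BRBBBR) = { 0, 1/2, 3/4, 7/8 | 15/16, 1 } -> 29/32
value(BRBBBRR) = { 0, 1/2, 3/4, 7/8 | 29/32, 15/16, 1 } -> 57/64
value(BRBBBRRR) = { 0, 1/2, 3/4, 7/8 | 57/64, 29/32, 15/16, 1 } -> 113/128
value(BRBBBRRRB) = { 0, 1/2, 3/4, 7/8, 113/128 | 57/64, 29/32, 15/16, 1 } -> 227/256
value(BRBBBRRRBB) = { 0, 1/2, 3/4, 7/8, 113/128, 227/256 | 57/64, 29/32, 15/16, 1 } -> 455/512
value(BRBBBRRRBBR) = { 0, 1/2, 3/4, 7/8, 113/128, 227/256 | 455/512, 57/64, 29/32, 15/16, 1 } -> 909/1024
value(BRBBBRRRBBRB) = { 0, 1/2, 3/4, 7/8, 113/128, 227/256, 909/1024 | 455/512, 57/64, 29/32, 15/16, 1 } -> 1819/2048

1819/2048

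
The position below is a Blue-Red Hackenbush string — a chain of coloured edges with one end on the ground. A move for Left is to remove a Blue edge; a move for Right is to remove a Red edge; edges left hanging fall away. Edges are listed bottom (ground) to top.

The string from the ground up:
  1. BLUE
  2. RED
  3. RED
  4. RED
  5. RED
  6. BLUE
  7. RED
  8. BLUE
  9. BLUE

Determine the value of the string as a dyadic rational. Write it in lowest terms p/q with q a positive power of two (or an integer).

step 1: add BLUE to get B; options L={ 0 } R={ — } → 1
step 2: add RED to get BR; options L={ 0 } R={ 1 } → 1/2
step 3: add RED to get BRR; options L={ 0 } R={ 1/2, 1 } → 1/4
step 4: add RED to get BRRR; options L={ 0 } R={ 1/4, 1/2, 1 } → 1/8
step 5: add RED to get BRRRR; options L={ 0 } R={ 1/8, 1/4, 1/2, 1 } → 1/16
step 6: add BLUE to get BRRRRB; options L={ 0, 1/16 } R={ 1/8, 1/4, 1/2, 1 } → 3/32
step 7: add RED to get BRRRRBR; options L={ 0, 1/16 } R={ 3/32, 1/8, 1/4, 1/2, 1 } → 5/64
step 8: add BLUE to get BRRRRBRB; options L={ 0, 1/16, 5/64 } R={ 3/32, 1/8, 1/4, 1/2, 1 } → 11/128
step 9: add BLUE to get BRRRRBRBB; options L={ 0, 1/16, 5/64, 11/128 } R={ 3/32, 1/8, 1/4, 1/2, 1 } → 23/256

23/256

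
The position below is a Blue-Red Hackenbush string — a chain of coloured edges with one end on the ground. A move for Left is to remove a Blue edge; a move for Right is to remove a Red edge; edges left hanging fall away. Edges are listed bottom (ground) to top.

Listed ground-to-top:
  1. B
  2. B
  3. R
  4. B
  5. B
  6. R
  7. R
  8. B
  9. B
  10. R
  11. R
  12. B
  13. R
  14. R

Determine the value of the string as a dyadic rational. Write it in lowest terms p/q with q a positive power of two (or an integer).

7369/4096

B: Left { 0 }, Right { · } gives simplest 1
BB: Left { 0,1 }, Right { · } gives simplest 2
BBR: Left { 0,1 }, Right { 2 } gives simplest 3/2
BBRB: Left { 0,1,3/2 }, Right { 2 } gives simplest 7/4
BBRBB: Left { 0,1,3/2,7/4 }, Right { 2 } gives simplest 15/8
BBRBBR: Left { 0,1,3/2,7/4 }, Right { 15/8,2 } gives simplest 29/16
BBRBBRR: Left { 0,1,3/2,7/4 }, Right { 29/16,15/8,2 } gives simplest 57/32
BBRBBRRB: Left { 0,1,3/2,7/4,57/32 }, Right { 29/16,15/8,2 } gives simplest 115/64
BBRBBRRBB: Left { 0,1,3/2,7/4,57/32,115/64 }, Right { 29/16,15/8,2 } gives simplest 231/128
BBRBBRRBBR: Left { 0,1,3/2,7/4,57/32,115/64 }, Right { 231/128,29/16,15/8,2 } gives simplest 461/256
BBRBBRRBBRR: Left { 0,1,3/2,7/4,57/32,115/64 }, Right { 461/256,231/128,29/16,15/8,2 } gives simplest 921/512
BBRBBRRBBRRB: Left { 0,1,3/2,7/4,57/32,115/64,921/512 }, Right { 461/256,231/128,29/16,15/8,2 } gives simplest 1843/1024
BBRBBRRBBRRBR: Left { 0,1,3/2,7/4,57/32,115/64,921/512 }, Right { 1843/1024,461/256,231/128,29/16,15/8,2 } gives simplest 3685/2048
BBRBBRRBBRRBRR: Left { 0,1,3/2,7/4,57/32,115/64,921/512 }, Right { 3685/2048,1843/1024,461/256,231/128,29/16,15/8,2 } gives simplest 7369/4096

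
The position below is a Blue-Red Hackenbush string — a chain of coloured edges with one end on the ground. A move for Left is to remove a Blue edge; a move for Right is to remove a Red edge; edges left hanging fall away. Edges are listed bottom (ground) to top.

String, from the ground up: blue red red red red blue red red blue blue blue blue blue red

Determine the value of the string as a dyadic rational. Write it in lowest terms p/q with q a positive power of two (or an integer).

val_1 [b]  L=[0]  R=[]  -> 1
val_2 [br]  L=[0]  R=[1]  -> 1/2
val_3 [brr]  L=[0]  R=[1/2; 1]  -> 1/4
val_4 [brrr]  L=[0]  R=[1/4; 1/2; 1]  -> 1/8
val_5 [brrrr]  L=[0]  R=[1/8; 1/4; 1/2; 1]  -> 1/16
val_6 [brrrrb]  L=[0; 1/16]  R=[1/8; 1/4; 1/2; 1]  -> 3/32
val_7 [brrrrbr]  L=[0; 1/16]  R=[3/32; 1/8; 1/4; 1/2; 1]  -> 5/64
val_8 [brrrrbrr]  L=[0; 1/16]  R=[5/64; 3/32; 1/8; 1/4; 1/2; 1]  -> 9/128
val_9 [brrrrbrrb]  L=[0; 1/16; 9/128]  R=[5/64; 3/32; 1/8; 1/4; 1/2; 1]  -> 19/256
val_10 [brrrrbrrbb]  L=[0; 1/16; 9/128; 19/256]  R=[5/64; 3/32; 1/8; 1/4; 1/2; 1]  -> 39/512
val_11 [brrrrbrrbbb]  L=[0; 1/16; 9/128; 19/256; 39/512]  R=[5/64; 3/32; 1/8; 1/4; 1/2; 1]  -> 79/1024
val_12 [brrrrbrrbbbb]  L=[0; 1/16; 9/128; 19/256; 39/512; 79/1024]  R=[5/64; 3/32; 1/8; 1/4; 1/2; 1]  -> 159/2048
val_13 [brrrrbrrbbbbb]  L=[0; 1/16; 9/128; 19/256; 39/512; 79/1024; 159/2048]  R=[5/64; 3/32; 1/8; 1/4; 1/2; 1]  -> 319/4096
val_14 [brrrrbrrbbbbbr]  L=[0; 1/16; 9/128; 19/256; 39/512; 79/1024; 159/2048]  R=[319/4096; 5/64; 3/32; 1/8; 1/4; 1/2; 1]  -> 637/8192

637/8192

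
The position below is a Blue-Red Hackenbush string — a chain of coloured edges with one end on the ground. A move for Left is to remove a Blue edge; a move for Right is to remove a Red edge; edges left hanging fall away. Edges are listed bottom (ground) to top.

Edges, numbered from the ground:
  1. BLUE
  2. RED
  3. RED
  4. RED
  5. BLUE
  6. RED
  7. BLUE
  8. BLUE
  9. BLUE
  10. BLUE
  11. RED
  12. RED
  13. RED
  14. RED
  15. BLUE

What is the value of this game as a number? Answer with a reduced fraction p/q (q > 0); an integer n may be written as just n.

3011/16384

Prefix values for BLUE RED RED RED BLUE RED BLUE BLUE BLUE BLUE RED RED RED RED BLUE via {L|R} + simplicity:
edge 1 of 15 (BLUE): { 0 | ∅ } ⇒ 1
edge 2 of 15 (RED): { 0 | 1 } ⇒ 1/2
edge 3 of 15 (RED): { 0 | 1/2, 1 } ⇒ 1/4
edge 4 of 15 (RED): { 0 | 1/4, 1/2, 1 } ⇒ 1/8
edge 5 of 15 (BLUE): { 0, 1/8 | 1/4, 1/2, 1 } ⇒ 3/16
edge 6 of 15 (RED): { 0, 1/8 | 3/16, 1/4, 1/2, 1 } ⇒ 5/32
edge 7 of 15 (BLUE): { 0, 1/8, 5/32 | 3/16, 1/4, 1/2, 1 } ⇒ 11/64
edge 8 of 15 (BLUE): { 0, 1/8, 5/32, 11/64 | 3/16, 1/4, 1/2, 1 } ⇒ 23/128
edge 9 of 15 (BLUE): { 0, 1/8, 5/32, 11/64, 23/128 | 3/16, 1/4, 1/2, 1 } ⇒ 47/256
edge 10 of 15 (BLUE): { 0, 1/8, 5/32, 11/64, 23/128, 47/256 | 3/16, 1/4, 1/2, 1 } ⇒ 95/512
edge 11 of 15 (RED): { 0, 1/8, 5/32, 11/64, 23/128, 47/256 | 95/512, 3/16, 1/4, 1/2, 1 } ⇒ 189/1024
edge 12 of 15 (RED): { 0, 1/8, 5/32, 11/64, 23/128, 47/256 | 189/1024, 95/512, 3/16, 1/4, 1/2, 1 } ⇒ 377/2048
edge 13 of 15 (RED): { 0, 1/8, 5/32, 11/64, 23/128, 47/256 | 377/2048, 189/1024, 95/512, 3/16, 1/4, 1/2, 1 } ⇒ 753/4096
edge 14 of 15 (RED): { 0, 1/8, 5/32, 11/64, 23/128, 47/256 | 753/4096, 377/2048, 189/1024, 95/512, 3/16, 1/4, 1/2, 1 } ⇒ 1505/8192
edge 15 of 15 (BLUE): { 0, 1/8, 5/32, 11/64, 23/128, 47/256, 1505/8192 | 753/4096, 377/2048, 189/1024, 95/512, 3/16, 1/4, 1/2, 1 } ⇒ 3011/16384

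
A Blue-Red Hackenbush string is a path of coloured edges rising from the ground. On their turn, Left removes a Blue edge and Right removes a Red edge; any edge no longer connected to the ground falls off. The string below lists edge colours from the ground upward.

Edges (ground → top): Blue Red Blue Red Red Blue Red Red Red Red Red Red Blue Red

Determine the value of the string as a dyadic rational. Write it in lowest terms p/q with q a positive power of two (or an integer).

step 1: add Blue to get B; options L={ 0 } R={ — } → 1
step 2: add Red to get BR; options L={ 0 } R={ 1 } → 1/2
step 3: add Blue to get BRB; options L={ 0,1/2 } R={ 1 } → 3/4
step 4: add Red to get BRBR; options L={ 0,1/2 } R={ 3/4,1 } → 5/8
step 5: add Red to get BRBRR; options L={ 0,1/2 } R={ 5/8,3/4,1 } → 9/16
step 6: add Blue to get BRBRRB; options L={ 0,1/2,9/16 } R={ 5/8,3/4,1 } → 19/32
step 7: add Red to get BRBRRBR; options L={ 0,1/2,9/16 } R={ 19/32,5/8,3/4,1 } → 37/64
step 8: add Red to get BRBRRBRR; options L={ 0,1/2,9/16 } R={ 37/64,19/32,5/8,3/4,1 } → 73/128
step 9: add Red to get BRBRRBRRR; options L={ 0,1/2,9/16 } R={ 73/128,37/64,19/32,5/8,3/4,1 } → 145/256
step 10: add Red to get BRBRRBRRRR; options L={ 0,1/2,9/16 } R={ 145/256,73/128,37/64,19/32,5/8,3/4,1 } → 289/512
step 11: add Red to get BRBRRBRRRRR; options L={ 0,1/2,9/16 } R={ 289/512,145/256,73/128,37/64,19/32,5/8,3/4,1 } → 577/1024
step 12: add Red to get BRBRRBRRRRRR; options L={ 0,1/2,9/16 } R={ 577/1024,289/512,145/256,73/128,37/64,19/32,5/8,3/4,1 } → 1153/2048
step 13: add Blue to get BRBRRBRRRRRRB; options L={ 0,1/2,9/16,1153/2048 } R={ 577/1024,289/512,145/256,73/128,37/64,19/32,5/8,3/4,1 } → 2307/4096
step 14: add Red to get BRBRRBRRRRRRBR; options L={ 0,1/2,9/16,1153/2048 } R={ 2307/4096,577/1024,289/512,145/256,73/128,37/64,19/32,5/8,3/4,1 } → 4613/8192

4613/8192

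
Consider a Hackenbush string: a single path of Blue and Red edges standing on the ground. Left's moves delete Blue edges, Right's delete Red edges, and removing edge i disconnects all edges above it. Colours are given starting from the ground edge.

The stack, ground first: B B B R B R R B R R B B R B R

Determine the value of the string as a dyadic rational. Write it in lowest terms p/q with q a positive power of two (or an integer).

10549/4096

B: Left { 0 }, Right { (no moves) } so simplest 1
BB: Left { 0 1 }, Right { (no moves) } so simplest 2
BBB: Left { 0 1 2 }, Right { (no moves) } so simplest 3
BBBR: Left { 0 1 2 }, Right { 3 } so simplest 5/2
BBBRB: Left { 0 1 2 5/2 }, Right { 3 } so simplest 11/4
BBBRBR: Left { 0 1 2 5/2 }, Right { 11/4 3 } so simplest 21/8
BBBRBRR: Left { 0 1 2 5/2 }, Right { 21/8 11/4 3 } so simplest 41/16
BBBRBRRB: Left { 0 1 2 5/2 41/16 }, Right { 21/8 11/4 3 } so simplest 83/32
BBBRBRRBR: Left { 0 1 2 5/2 41/16 }, Right { 83/32 21/8 11/4 3 } so simplest 165/64
BBBRBRRBRR: Left { 0 1 2 5/2 41/16 }, Right { 165/64 83/32 21/8 11/4 3 } so simplest 329/128
BBBRBRRBRRB: Left { 0 1 2 5/2 41/16 329/128 }, Right { 165/64 83/32 21/8 11/4 3 } so simplest 659/256
BBBRBRRBRRBB: Left { 0 1 2 5/2 41/16 329/128 659/256 }, Right { 165/64 83/32 21/8 11/4 3 } so simplest 1319/512
BBBRBRRBRRBBR: Left { 0 1 2 5/2 41/16 329/128 659/256 }, Right { 1319/512 165/64 83/32 21/8 11/4 3 } so simplest 2637/1024
BBBRBRRBRRBBRB: Left { 0 1 2 5/2 41/16 329/128 659/256 2637/1024 }, Right { 1319/512 165/64 83/32 21/8 11/4 3 } so simplest 5275/2048
BBBRBRRBRRBBRBR: Left { 0 1 2 5/2 41/16 329/128 659/256 2637/1024 }, Right { 5275/2048 1319/512 165/64 83/32 21/8 11/4 3 } so simplest 10549/4096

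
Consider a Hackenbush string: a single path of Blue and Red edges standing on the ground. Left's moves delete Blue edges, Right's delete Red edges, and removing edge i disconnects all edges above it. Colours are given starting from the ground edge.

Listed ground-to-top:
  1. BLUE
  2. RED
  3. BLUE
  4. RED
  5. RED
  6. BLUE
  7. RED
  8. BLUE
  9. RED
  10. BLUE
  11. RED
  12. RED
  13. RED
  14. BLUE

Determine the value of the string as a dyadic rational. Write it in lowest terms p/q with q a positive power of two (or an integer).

4771/8192

Recurse on prefixes of the 14-edge string BLUE RED BLUE RED RED BLUE RED BLUE RED BLUE RED RED RED BLUE:
value(B) = { 0 | none } → 1
value(BR) = { 0 | 1 } → 1/2
value(BRB) = { 0; 1/2 | 1 } → 3/4
value(BRBR) = { 0; 1/2 | 3/4; 1 } → 5/8
value(BRBRR) = { 0; 1/2 | 5/8; 3/4; 1 } → 9/16
value(BRBRRB) = { 0; 1/2; 9/16 | 5/8; 3/4; 1 } → 19/32
value(BRBRRBR) = { 0; 1/2; 9/16 | 19/32; 5/8; 3/4; 1 } → 37/64
value(BRBRRBRB) = { 0; 1/2; 9/16; 37/64 | 19/32; 5/8; 3/4; 1 } → 75/128
value(BRBRRBRBR) = { 0; 1/2; 9/16; 37/64 | 75/128; 19/32; 5/8; 3/4; 1 } → 149/256
value(BRBRRBRBRB) = { 0; 1/2; 9/16; 37/64; 149/256 | 75/128; 19/32; 5/8; 3/4; 1 } → 299/512
value(BRBRRBRBRBR) = { 0; 1/2; 9/16; 37/64; 149/256 | 299/512; 75/128; 19/32; 5/8; 3/4; 1 } → 597/1024
value(BRBRRBRBRBRR) = { 0; 1/2; 9/16; 37/64; 149/256 | 597/1024; 299/512; 75/128; 19/32; 5/8; 3/4; 1 } → 1193/2048
value(BRBRRBRBRBRRR) = { 0; 1/2; 9/16; 37/64; 149/256 | 1193/2048; 597/1024; 299/512; 75/128; 19/32; 5/8; 3/4; 1 } → 2385/4096
value(BRBRRBRBRBRRRB) = { 0; 1/2; 9/16; 37/64; 149/256; 2385/4096 | 1193/2048; 597/1024; 299/512; 75/128; 19/32; 5/8; 3/4; 1 } → 4771/8192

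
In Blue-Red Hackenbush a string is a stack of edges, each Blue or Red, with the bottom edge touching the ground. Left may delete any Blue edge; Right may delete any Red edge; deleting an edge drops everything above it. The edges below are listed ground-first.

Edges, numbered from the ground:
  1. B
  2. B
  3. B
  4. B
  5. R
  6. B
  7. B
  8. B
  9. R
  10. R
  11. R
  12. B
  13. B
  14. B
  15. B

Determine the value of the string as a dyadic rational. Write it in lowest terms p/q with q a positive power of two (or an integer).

7967/2048

Build v(s[:k]) for k = 1..15, string s = B B B B R B B B R R R B B B B.
v_1 [B]  L=[0]  R=[(no moves)]  — 1
v_2 [BB]  L=[0 1]  R=[(no moves)]  — 2
v_3 [BBB]  L=[0 1 2]  R=[(no moves)]  — 3
v_4 [BBBB]  L=[0 1 2 3]  R=[(no moves)]  — 4
v_5 [BBBBR]  L=[0 1 2 3]  R=[4]  — 7/2
v_6 [BBBBRB]  L=[0 1 2 3 7/2]  R=[4]  — 15/4
v_7 [BBBBRBB]  L=[0 1 2 3 7/2 15/4]  R=[4]  — 31/8
v_8 [BBBBRBBB]  L=[0 1 2 3 7/2 15/4 31/8]  R=[4]  — 63/16
v_9 [BBBBRBBBR]  L=[0 1 2 3 7/2 15/4 31/8]  R=[63/16 4]  — 125/32
v_10 [BBBBRBBBRR]  L=[0 1 2 3 7/2 15/4 31/8]  R=[125/32 63/16 4]  — 249/64
v_11 [BBBBRBBBRRR]  L=[0 1 2 3 7/2 15/4 31/8]  R=[249/64 125/32 63/16 4]  — 497/128
v_12 [BBBBRBBBRRRB]  L=[0 1 2 3 7/2 15/4 31/8 497/128]  R=[249/64 125/32 63/16 4]  — 995/256
v_13 [BBBBRBBBRRRBB]  L=[0 1 2 3 7/2 15/4 31/8 497/128 995/256]  R=[249/64 125/32 63/16 4]  — 1991/512
v_14 [BBBBRBBBRRRBBB]  L=[0 1 2 3 7/2 15/4 31/8 497/128 995/256 1991/512]  R=[249/64 125/32 63/16 4]  — 3983/1024
v_15 [BBBBRBBBRRRBBBB]  L=[0 1 2 3 7/2 15/4 31/8 497/128 995/256 1991/512 3983/1024]  R=[249/64 125/32 63/16 4]  — 7967/2048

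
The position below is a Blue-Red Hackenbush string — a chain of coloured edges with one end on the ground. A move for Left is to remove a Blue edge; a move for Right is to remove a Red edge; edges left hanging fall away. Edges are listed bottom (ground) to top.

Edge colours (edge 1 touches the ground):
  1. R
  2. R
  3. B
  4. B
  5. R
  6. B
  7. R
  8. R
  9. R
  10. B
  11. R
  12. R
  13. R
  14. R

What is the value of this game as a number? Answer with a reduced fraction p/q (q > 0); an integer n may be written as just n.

step 1: add R to get R; options L={  } R={ 0 } → -1
step 2: add R to get RR; options L={  } R={ -1; 0 } → -2
step 3: add B to get RRB; options L={ -2 } R={ -1; 0 } → -3/2
step 4: add B to get RRBB; options L={ -2; -3/2 } R={ -1; 0 } → -5/4
step 5: add R to get RRBBR; options L={ -2; -3/2 } R={ -5/4; -1; 0 } → -11/8
step 6: add B to get RRBBRB; options L={ -2; -3/2; -11/8 } R={ -5/4; -1; 0 } → -21/16
step 7: add R to get RRBBRBR; options L={ -2; -3/2; -11/8 } R={ -21/16; -5/4; -1; 0 } → -43/32
step 8: add R to get RRBBRBRR; options L={ -2; -3/2; -11/8 } R={ -43/32; -21/16; -5/4; -1; 0 } → -87/64
step 9: add R to get RRBBRBRRR; options L={ -2; -3/2; -11/8 } R={ -87/64; -43/32; -21/16; -5/4; -1; 0 } → -175/128
step 10: add B to get RRBBRBRRRB; options L={ -2; -3/2; -11/8; -175/128 } R={ -87/64; -43/32; -21/16; -5/4; -1; 0 } → -349/256
step 11: add R to get RRBBRBRRRBR; options L={ -2; -3/2; -11/8; -175/128 } R={ -349/256; -87/64; -43/32; -21/16; -5/4; -1; 0 } → -699/512
step 12: add R to get RRBBRBRRRBRR; options L={ -2; -3/2; -11/8; -175/128 } R={ -699/512; -349/256; -87/64; -43/32; -21/16; -5/4; -1; 0 } → -1399/1024
step 13: add R to get RRBBRBRRRBRRR; options L={ -2; -3/2; -11/8; -175/128 } R={ -1399/1024; -699/512; -349/256; -87/64; -43/32; -21/16; -5/4; -1; 0 } → -2799/2048
step 14: add R to get RRBBRBRRRBRRRR; options L={ -2; -3/2; -11/8; -175/128 } R={ -2799/2048; -1399/1024; -699/512; -349/256; -87/64; -43/32; -21/16; -5/4; -1; 0 } → -5599/4096

-5599/4096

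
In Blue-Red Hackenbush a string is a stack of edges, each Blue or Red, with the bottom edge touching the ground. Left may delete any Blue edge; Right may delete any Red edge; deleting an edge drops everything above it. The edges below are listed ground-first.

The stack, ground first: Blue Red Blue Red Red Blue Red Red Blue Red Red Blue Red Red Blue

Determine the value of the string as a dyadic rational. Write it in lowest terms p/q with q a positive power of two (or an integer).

Prefix values for Blue Red Blue Red Red Blue Red Red Blue Red Red Blue Red Red Blue via {L|R} + simplicity:
val(B) = { 0 |  } gives 1
val(BR) = { 0 | 1 } gives 1/2
val(BRB) = { 0,1/2 | 1 } gives 3/4
val(BRBR) = { 0,1/2 | 3/4,1 } gives 5/8
val(BRBRR) = { 0,1/2 | 5/8,3/4,1 } gives 9/16
val(BRBRRB) = { 0,1/2,9/16 | 5/8,3/4,1 } gives 19/32
val(BRBRRBR) = { 0,1/2,9/16 | 19/32,5/8,3/4,1 } gives 37/64
val(BRBRRBRR) = { 0,1/2,9/16 | 37/64,19/32,5/8,3/4,1 } gives 73/128
val(BRBRRBRRB) = { 0,1/2,9/16,73/128 | 37/64,19/32,5/8,3/4,1 } gives 147/256
val(BRBRRBRRBR) = { 0,1/2,9/16,73/128 | 147/256,37/64,19/32,5/8,3/4,1 } gives 293/512
val(BRBRRBRRBRR) = { 0,1/2,9/16,73/128 | 293/512,147/256,37/64,19/32,5/8,3/4,1 } gives 585/1024
val(BRBRRBRRBRRB) = { 0,1/2,9/16,73/128,585/1024 | 293/512,147/256,37/64,19/32,5/8,3/4,1 } gives 1171/2048
val(BRBRRBRRBRRBR) = { 0,1/2,9/16,73/128,585/1024 | 1171/2048,293/512,147/256,37/64,19/32,5/8,3/4,1 } gives 2341/4096
val(BRBRRBRRBRRBRR) = { 0,1/2,9/16,73/128,585/1024 | 2341/4096,1171/2048,293/512,147/256,37/64,19/32,5/8,3/4,1 } gives 4681/8192
val(BRBRRBRRBRRBRRB) = { 0,1/2,9/16,73/128,585/1024,4681/8192 | 2341/4096,1171/2048,293/512,147/256,37/64,19/32,5/8,3/4,1 } gives 9363/16384

9363/16384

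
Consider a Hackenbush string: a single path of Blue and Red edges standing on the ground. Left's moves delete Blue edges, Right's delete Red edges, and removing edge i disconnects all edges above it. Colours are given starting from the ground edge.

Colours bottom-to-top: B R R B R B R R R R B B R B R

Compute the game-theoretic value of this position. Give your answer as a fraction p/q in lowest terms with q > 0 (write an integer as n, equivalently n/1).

Build value(s[:k]) for k = 1..15, string s = B R R B R B R R R R B B R B R.
1 of 15 · B · max L 0 · min R +∞ => 1
2 of 15 · BR · max L 0 · min R 1 => 1/2
3 of 15 · BRR · max L 0 · min R 1/2 => 1/4
4 of 15 · BRRB · max L 1/4 · min R 1/2 => 3/8
5 of 15 · BRRBR · max L 1/4 · min R 3/8 => 5/16
6 of 15 · BRRBRB · max L 5/16 · min R 3/8 => 11/32
7 of 15 · BRRBRBR · max L 5/16 · min R 11/32 => 21/64
8 of 15 · BRRBRBRR · max L 5/16 · min R 21/64 => 41/128
9 of 15 · BRRBRBRRR · max L 5/16 · min R 41/128 => 81/256
10 of 15 · BRRBRBRRRR · max L 5/16 · min R 81/256 => 161/512
11 of 15 · BRRBRBRRRRB · max L 161/512 · min R 81/256 => 323/1024
12 of 15 · BRRBRBRRRRBB · max L 323/1024 · min R 81/256 => 647/2048
13 of 15 · BRRBRBRRRRBBR · max L 323/1024 · min R 647/2048 => 1293/4096
14 of 15 · BRRBRBRRRRBBRB · max L 1293/4096 · min R 647/2048 => 2587/8192
15 of 15 · BRRBRBRRRRBBRBR · max L 1293/4096 · min R 2587/8192 => 5173/16384

5173/16384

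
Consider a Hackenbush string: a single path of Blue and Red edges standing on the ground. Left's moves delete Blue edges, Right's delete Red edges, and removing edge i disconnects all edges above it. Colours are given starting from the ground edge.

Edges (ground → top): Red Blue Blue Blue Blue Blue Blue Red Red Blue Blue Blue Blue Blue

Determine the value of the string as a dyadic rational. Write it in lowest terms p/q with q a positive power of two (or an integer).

v(R) = {  | 0 } = -1
v(RB) = { -1 | 0 } = -1/2
v(RBB) = { -1 -1/2 | 0 } = -1/4
v(RBBB) = { -1 -1/2 -1/4 | 0 } = -1/8
v(RBBBB) = { -1 -1/2 -1/4 -1/8 | 0 } = -1/16
v(RBBBBB) = { -1 -1/2 -1/4 -1/8 -1/16 | 0 } = -1/32
v(RBBBBBB) = { -1 -1/2 -1/4 -1/8 -1/16 -1/32 | 0 } = -1/64
v(RBBBBBBR) = { -1 -1/2 -1/4 -1/8 -1/16 -1/32 | -1/64 0 } = -3/128
v(RBBBBBBRR) = { -1 -1/2 -1/4 -1/8 -1/16 -1/32 | -3/128 -1/64 0 } = -7/256
v(RBBBBBBRRB) = { -1 -1/2 -1/4 -1/8 -1/16 -1/32 -7/256 | -3/128 -1/64 0 } = -13/512
v(RBBBBBBRRBB) = { -1 -1/2 -1/4 -1/8 -1/16 -1/32 -7/256 -13/512 | -3/128 -1/64 0 } = -25/1024
v(RBBBBBBRRBBB) = { -1 -1/2 -1/4 -1/8 -1/16 -1/32 -7/256 -13/512 -25/1024 | -3/128 -1/64 0 } = -49/2048
v(RBBBBBBRRBBBB) = { -1 -1/2 -1/4 -1/8 -1/16 -1/32 -7/256 -13/512 -25/1024 -49/2048 | -3/128 -1/64 0 } = -97/4096
v(RBBBBBBRRBBBBB) = { -1 -1/2 -1/4 -1/8 -1/16 -1/32 -7/256 -13/512 -25/1024 -49/2048 -97/4096 | -3/128 -1/64 0 } = -193/8192

-193/8192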